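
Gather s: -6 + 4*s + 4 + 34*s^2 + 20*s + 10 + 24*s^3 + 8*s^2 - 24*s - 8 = 24*s^3 + 42*s^2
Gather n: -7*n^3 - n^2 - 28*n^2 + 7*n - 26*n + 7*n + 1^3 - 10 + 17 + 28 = -7*n^3 - 29*n^2 - 12*n + 36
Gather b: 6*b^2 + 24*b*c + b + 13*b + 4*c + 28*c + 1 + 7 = 6*b^2 + b*(24*c + 14) + 32*c + 8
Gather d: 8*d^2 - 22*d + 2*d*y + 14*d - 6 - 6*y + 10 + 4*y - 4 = 8*d^2 + d*(2*y - 8) - 2*y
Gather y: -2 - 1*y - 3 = -y - 5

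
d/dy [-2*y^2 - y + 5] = -4*y - 1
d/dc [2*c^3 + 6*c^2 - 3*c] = 6*c^2 + 12*c - 3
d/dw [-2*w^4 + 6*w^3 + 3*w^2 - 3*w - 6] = -8*w^3 + 18*w^2 + 6*w - 3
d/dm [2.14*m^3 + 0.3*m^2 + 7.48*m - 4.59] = 6.42*m^2 + 0.6*m + 7.48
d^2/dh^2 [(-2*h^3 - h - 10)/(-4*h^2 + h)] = 4*(9*h^3 + 240*h^2 - 60*h + 5)/(h^3*(64*h^3 - 48*h^2 + 12*h - 1))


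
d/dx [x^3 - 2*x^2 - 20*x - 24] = 3*x^2 - 4*x - 20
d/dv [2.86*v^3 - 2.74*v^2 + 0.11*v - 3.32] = 8.58*v^2 - 5.48*v + 0.11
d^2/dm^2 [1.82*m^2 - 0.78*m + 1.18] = 3.64000000000000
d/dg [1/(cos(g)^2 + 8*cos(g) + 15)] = 2*(cos(g) + 4)*sin(g)/(cos(g)^2 + 8*cos(g) + 15)^2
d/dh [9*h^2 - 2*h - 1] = 18*h - 2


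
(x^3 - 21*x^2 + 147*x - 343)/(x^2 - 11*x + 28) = (x^2 - 14*x + 49)/(x - 4)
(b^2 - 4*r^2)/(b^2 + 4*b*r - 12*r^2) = (b + 2*r)/(b + 6*r)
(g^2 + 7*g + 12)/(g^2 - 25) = (g^2 + 7*g + 12)/(g^2 - 25)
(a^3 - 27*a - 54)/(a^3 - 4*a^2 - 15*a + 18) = (a + 3)/(a - 1)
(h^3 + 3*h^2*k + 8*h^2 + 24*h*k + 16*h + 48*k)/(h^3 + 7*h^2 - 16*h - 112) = (h^2 + 3*h*k + 4*h + 12*k)/(h^2 + 3*h - 28)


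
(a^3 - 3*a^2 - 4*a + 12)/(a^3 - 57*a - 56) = (-a^3 + 3*a^2 + 4*a - 12)/(-a^3 + 57*a + 56)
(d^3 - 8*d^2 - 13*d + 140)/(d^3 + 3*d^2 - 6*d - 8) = (d^2 - 12*d + 35)/(d^2 - d - 2)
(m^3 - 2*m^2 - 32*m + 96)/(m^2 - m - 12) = (m^2 + 2*m - 24)/(m + 3)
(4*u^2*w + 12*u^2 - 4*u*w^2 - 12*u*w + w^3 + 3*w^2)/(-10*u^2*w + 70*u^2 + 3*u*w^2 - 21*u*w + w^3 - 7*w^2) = (-2*u*w - 6*u + w^2 + 3*w)/(5*u*w - 35*u + w^2 - 7*w)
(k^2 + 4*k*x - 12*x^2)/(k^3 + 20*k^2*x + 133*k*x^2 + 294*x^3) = (k - 2*x)/(k^2 + 14*k*x + 49*x^2)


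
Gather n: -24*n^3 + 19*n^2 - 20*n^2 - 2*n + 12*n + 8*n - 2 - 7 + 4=-24*n^3 - n^2 + 18*n - 5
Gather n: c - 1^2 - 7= c - 8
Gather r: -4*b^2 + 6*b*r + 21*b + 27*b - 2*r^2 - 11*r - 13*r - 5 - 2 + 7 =-4*b^2 + 48*b - 2*r^2 + r*(6*b - 24)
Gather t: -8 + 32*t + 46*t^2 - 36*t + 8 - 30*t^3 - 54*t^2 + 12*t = -30*t^3 - 8*t^2 + 8*t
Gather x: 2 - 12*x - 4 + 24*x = 12*x - 2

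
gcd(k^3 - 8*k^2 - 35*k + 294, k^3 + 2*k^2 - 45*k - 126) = k^2 - k - 42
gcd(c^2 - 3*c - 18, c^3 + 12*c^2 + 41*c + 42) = c + 3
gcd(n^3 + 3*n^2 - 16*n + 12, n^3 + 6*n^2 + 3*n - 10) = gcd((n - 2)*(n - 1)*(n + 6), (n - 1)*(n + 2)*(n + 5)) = n - 1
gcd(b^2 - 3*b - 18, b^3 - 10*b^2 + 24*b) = b - 6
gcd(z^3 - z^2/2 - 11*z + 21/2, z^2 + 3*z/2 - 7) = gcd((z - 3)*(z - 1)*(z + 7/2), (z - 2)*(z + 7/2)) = z + 7/2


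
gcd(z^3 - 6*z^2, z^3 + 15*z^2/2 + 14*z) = z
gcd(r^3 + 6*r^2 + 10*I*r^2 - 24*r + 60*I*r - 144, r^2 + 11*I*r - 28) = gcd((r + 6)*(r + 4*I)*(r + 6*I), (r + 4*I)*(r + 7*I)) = r + 4*I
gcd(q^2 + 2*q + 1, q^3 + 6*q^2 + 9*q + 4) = q^2 + 2*q + 1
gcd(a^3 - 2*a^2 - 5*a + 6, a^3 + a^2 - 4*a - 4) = a + 2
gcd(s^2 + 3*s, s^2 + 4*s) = s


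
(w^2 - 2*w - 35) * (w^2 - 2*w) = w^4 - 4*w^3 - 31*w^2 + 70*w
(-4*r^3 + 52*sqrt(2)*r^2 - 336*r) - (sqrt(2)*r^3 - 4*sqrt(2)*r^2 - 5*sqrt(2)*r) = -4*r^3 - sqrt(2)*r^3 + 56*sqrt(2)*r^2 - 336*r + 5*sqrt(2)*r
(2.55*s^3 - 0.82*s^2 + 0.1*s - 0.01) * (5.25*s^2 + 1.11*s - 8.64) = 13.3875*s^5 - 1.4745*s^4 - 22.4172*s^3 + 7.1433*s^2 - 0.8751*s + 0.0864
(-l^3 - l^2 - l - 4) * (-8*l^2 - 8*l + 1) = 8*l^5 + 16*l^4 + 15*l^3 + 39*l^2 + 31*l - 4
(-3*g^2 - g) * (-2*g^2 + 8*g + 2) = 6*g^4 - 22*g^3 - 14*g^2 - 2*g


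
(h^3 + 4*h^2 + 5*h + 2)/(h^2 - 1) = (h^2 + 3*h + 2)/(h - 1)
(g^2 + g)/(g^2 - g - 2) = g/(g - 2)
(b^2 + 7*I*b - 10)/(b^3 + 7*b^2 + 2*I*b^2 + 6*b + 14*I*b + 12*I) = (b + 5*I)/(b^2 + 7*b + 6)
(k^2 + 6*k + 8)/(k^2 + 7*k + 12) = (k + 2)/(k + 3)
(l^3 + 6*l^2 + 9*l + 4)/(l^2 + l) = l + 5 + 4/l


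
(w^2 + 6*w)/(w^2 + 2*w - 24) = w/(w - 4)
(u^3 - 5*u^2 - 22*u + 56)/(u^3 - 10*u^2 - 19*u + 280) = (u^2 + 2*u - 8)/(u^2 - 3*u - 40)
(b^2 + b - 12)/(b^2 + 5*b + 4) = (b - 3)/(b + 1)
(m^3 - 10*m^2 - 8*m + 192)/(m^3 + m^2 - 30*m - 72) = (m - 8)/(m + 3)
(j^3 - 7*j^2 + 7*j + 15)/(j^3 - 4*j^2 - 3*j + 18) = (j^2 - 4*j - 5)/(j^2 - j - 6)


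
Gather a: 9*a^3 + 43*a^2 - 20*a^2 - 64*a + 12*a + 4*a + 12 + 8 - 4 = 9*a^3 + 23*a^2 - 48*a + 16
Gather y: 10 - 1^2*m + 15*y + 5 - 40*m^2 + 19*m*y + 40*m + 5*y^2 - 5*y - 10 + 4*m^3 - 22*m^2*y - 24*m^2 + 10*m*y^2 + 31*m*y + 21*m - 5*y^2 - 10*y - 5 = 4*m^3 - 64*m^2 + 10*m*y^2 + 60*m + y*(-22*m^2 + 50*m)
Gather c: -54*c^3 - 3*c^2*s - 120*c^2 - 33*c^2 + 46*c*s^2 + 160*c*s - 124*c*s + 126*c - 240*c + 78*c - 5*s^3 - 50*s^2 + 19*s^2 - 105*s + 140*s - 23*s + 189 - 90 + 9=-54*c^3 + c^2*(-3*s - 153) + c*(46*s^2 + 36*s - 36) - 5*s^3 - 31*s^2 + 12*s + 108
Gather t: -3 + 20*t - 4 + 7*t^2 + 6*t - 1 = 7*t^2 + 26*t - 8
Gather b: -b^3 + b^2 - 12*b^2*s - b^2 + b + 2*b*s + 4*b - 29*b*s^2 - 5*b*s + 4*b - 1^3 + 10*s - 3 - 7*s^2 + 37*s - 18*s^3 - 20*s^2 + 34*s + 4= -b^3 - 12*b^2*s + b*(-29*s^2 - 3*s + 9) - 18*s^3 - 27*s^2 + 81*s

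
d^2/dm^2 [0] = 0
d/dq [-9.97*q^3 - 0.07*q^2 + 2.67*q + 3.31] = -29.91*q^2 - 0.14*q + 2.67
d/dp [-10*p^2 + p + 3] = 1 - 20*p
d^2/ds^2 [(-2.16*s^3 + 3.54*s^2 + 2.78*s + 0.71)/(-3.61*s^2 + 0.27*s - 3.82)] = (-2.8421709430404e-14*s^5 - 5.6843418860808e-14*s^4 - 138.618088*s^3 + 224.020158*s^2 + 423.290262*s - 89.57021)/(47.045881*s^6 - 10.556001*s^5 + 150.137373*s^4 - 22.359807*s^3 + 158.871126*s^2 - 11.819844*s + 55.742968)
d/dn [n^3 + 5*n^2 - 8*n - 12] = 3*n^2 + 10*n - 8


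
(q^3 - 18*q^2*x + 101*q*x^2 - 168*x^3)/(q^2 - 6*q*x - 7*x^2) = (q^2 - 11*q*x + 24*x^2)/(q + x)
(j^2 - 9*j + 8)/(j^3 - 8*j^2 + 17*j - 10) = (j - 8)/(j^2 - 7*j + 10)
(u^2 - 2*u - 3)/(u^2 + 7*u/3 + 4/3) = 3*(u - 3)/(3*u + 4)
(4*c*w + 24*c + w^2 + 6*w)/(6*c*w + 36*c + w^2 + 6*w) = (4*c + w)/(6*c + w)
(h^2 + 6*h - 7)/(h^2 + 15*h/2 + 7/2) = 2*(h - 1)/(2*h + 1)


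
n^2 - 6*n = n*(n - 6)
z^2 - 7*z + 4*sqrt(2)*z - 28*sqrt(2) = (z - 7)*(z + 4*sqrt(2))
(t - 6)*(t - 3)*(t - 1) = t^3 - 10*t^2 + 27*t - 18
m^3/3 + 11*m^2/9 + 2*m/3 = m*(m/3 + 1)*(m + 2/3)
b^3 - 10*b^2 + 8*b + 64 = (b - 8)*(b - 4)*(b + 2)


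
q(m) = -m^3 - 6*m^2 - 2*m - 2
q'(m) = -3*m^2 - 12*m - 2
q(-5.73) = 0.60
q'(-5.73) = -31.74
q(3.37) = -115.15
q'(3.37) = -76.51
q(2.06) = -40.32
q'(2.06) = -39.45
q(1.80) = -30.87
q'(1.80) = -33.32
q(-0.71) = -3.25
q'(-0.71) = 5.01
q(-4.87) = -19.06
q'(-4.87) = -14.71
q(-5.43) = -7.95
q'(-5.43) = -25.29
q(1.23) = -15.40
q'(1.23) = -21.30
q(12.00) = -2618.00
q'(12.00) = -578.00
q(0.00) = -2.00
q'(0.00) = -2.00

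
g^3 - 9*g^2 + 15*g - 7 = (g - 7)*(g - 1)^2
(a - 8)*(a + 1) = a^2 - 7*a - 8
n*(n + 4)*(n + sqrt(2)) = n^3 + sqrt(2)*n^2 + 4*n^2 + 4*sqrt(2)*n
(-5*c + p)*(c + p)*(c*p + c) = -5*c^3*p - 5*c^3 - 4*c^2*p^2 - 4*c^2*p + c*p^3 + c*p^2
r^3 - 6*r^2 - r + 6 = (r - 6)*(r - 1)*(r + 1)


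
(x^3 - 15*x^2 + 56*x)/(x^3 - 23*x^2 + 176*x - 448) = x/(x - 8)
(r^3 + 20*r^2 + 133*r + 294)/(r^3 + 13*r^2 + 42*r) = (r + 7)/r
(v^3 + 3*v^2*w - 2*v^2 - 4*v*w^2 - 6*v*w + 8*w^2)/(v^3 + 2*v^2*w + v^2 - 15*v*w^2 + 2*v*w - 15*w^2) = (v^3 + 3*v^2*w - 2*v^2 - 4*v*w^2 - 6*v*w + 8*w^2)/(v^3 + 2*v^2*w + v^2 - 15*v*w^2 + 2*v*w - 15*w^2)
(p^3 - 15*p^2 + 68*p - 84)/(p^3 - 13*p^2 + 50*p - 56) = (p - 6)/(p - 4)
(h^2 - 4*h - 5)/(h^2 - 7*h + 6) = (h^2 - 4*h - 5)/(h^2 - 7*h + 6)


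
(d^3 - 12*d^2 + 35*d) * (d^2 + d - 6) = d^5 - 11*d^4 + 17*d^3 + 107*d^2 - 210*d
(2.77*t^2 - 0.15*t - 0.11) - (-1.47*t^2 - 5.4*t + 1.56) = 4.24*t^2 + 5.25*t - 1.67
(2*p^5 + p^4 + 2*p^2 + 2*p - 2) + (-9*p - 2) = 2*p^5 + p^4 + 2*p^2 - 7*p - 4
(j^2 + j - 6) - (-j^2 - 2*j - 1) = 2*j^2 + 3*j - 5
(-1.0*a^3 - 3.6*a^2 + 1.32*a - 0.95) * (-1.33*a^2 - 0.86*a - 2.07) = 1.33*a^5 + 5.648*a^4 + 3.4104*a^3 + 7.5803*a^2 - 1.9154*a + 1.9665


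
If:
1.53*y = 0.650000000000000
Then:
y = 0.42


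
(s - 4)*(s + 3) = s^2 - s - 12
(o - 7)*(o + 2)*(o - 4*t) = o^3 - 4*o^2*t - 5*o^2 + 20*o*t - 14*o + 56*t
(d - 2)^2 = d^2 - 4*d + 4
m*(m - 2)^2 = m^3 - 4*m^2 + 4*m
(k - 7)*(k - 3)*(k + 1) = k^3 - 9*k^2 + 11*k + 21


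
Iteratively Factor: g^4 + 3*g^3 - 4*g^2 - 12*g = (g)*(g^3 + 3*g^2 - 4*g - 12) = g*(g + 3)*(g^2 - 4) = g*(g + 2)*(g + 3)*(g - 2)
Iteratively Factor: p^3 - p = (p + 1)*(p^2 - p) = (p - 1)*(p + 1)*(p)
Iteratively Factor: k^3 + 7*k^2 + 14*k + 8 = (k + 4)*(k^2 + 3*k + 2) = (k + 1)*(k + 4)*(k + 2)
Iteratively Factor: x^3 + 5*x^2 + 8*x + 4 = (x + 2)*(x^2 + 3*x + 2) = (x + 2)^2*(x + 1)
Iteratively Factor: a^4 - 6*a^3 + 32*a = (a - 4)*(a^3 - 2*a^2 - 8*a) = a*(a - 4)*(a^2 - 2*a - 8) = a*(a - 4)*(a + 2)*(a - 4)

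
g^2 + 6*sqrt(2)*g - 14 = (g - sqrt(2))*(g + 7*sqrt(2))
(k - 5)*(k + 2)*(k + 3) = k^3 - 19*k - 30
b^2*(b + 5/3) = b^3 + 5*b^2/3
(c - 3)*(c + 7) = c^2 + 4*c - 21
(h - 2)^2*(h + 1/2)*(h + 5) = h^4 + 3*h^3/2 - 31*h^2/2 + 12*h + 10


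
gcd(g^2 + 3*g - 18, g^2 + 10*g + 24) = g + 6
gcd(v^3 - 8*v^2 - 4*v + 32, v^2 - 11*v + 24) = v - 8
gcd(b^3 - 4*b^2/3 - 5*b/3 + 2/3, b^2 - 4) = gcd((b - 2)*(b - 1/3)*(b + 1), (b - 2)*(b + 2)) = b - 2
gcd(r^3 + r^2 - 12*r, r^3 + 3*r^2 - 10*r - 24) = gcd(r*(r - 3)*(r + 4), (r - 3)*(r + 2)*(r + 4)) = r^2 + r - 12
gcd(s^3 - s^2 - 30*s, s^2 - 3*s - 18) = s - 6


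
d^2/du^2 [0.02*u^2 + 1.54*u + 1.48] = 0.0400000000000000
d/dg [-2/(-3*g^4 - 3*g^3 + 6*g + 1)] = 6*(-4*g^3 - 3*g^2 + 2)/(3*g^4 + 3*g^3 - 6*g - 1)^2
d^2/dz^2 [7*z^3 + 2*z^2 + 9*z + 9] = 42*z + 4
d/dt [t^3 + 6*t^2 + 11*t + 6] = 3*t^2 + 12*t + 11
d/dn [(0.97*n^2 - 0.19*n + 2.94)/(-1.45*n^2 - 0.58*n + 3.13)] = (-0.8381*n^2 + 14.5982*n + 1.1105)/(2.1025*n^4 + 1.682*n^3 - 8.7406*n^2 - 3.6308*n + 9.7969)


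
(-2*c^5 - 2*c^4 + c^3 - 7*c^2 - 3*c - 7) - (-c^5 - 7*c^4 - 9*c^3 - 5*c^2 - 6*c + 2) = -c^5 + 5*c^4 + 10*c^3 - 2*c^2 + 3*c - 9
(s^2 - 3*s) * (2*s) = 2*s^3 - 6*s^2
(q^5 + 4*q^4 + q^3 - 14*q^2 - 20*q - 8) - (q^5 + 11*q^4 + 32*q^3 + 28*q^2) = -7*q^4 - 31*q^3 - 42*q^2 - 20*q - 8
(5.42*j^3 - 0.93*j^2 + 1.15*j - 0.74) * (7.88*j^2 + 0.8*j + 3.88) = 42.7096*j^5 - 2.9924*j^4 + 29.3476*j^3 - 8.5196*j^2 + 3.87*j - 2.8712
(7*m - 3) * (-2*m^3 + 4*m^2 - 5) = -14*m^4 + 34*m^3 - 12*m^2 - 35*m + 15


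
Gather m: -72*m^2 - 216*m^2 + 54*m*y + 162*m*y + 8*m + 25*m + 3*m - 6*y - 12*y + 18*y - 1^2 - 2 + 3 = -288*m^2 + m*(216*y + 36)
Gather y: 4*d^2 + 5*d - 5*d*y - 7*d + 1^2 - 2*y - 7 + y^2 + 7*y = 4*d^2 - 2*d + y^2 + y*(5 - 5*d) - 6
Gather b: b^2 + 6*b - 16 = b^2 + 6*b - 16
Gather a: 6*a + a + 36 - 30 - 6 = 7*a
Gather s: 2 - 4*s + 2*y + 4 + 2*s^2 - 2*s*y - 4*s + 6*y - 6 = 2*s^2 + s*(-2*y - 8) + 8*y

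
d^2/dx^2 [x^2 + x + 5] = 2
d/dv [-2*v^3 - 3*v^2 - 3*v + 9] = -6*v^2 - 6*v - 3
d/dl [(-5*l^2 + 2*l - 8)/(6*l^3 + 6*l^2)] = (5*l^3 - 4*l^2 + 22*l + 16)/(6*l^3*(l^2 + 2*l + 1))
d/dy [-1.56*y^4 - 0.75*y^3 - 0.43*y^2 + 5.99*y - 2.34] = -6.24*y^3 - 2.25*y^2 - 0.86*y + 5.99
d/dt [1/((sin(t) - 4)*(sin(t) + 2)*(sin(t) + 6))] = (-3*sin(t)^2 - 8*sin(t) + 20)*cos(t)/((sin(t) - 4)^2*(sin(t) + 2)^2*(sin(t) + 6)^2)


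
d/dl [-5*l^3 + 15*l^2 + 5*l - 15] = -15*l^2 + 30*l + 5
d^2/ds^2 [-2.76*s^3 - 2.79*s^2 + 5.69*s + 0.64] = -16.56*s - 5.58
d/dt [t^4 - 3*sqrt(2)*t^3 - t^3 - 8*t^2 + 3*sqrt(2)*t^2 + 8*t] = 4*t^3 - 9*sqrt(2)*t^2 - 3*t^2 - 16*t + 6*sqrt(2)*t + 8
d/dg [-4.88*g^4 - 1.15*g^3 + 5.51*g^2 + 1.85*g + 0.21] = -19.52*g^3 - 3.45*g^2 + 11.02*g + 1.85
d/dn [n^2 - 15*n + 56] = 2*n - 15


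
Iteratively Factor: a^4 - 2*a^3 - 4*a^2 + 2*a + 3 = (a - 1)*(a^3 - a^2 - 5*a - 3) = (a - 1)*(a + 1)*(a^2 - 2*a - 3) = (a - 1)*(a + 1)^2*(a - 3)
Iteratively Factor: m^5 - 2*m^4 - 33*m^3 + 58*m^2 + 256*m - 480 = (m - 2)*(m^4 - 33*m^2 - 8*m + 240) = (m - 2)*(m + 4)*(m^3 - 4*m^2 - 17*m + 60) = (m - 5)*(m - 2)*(m + 4)*(m^2 + m - 12) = (m - 5)*(m - 3)*(m - 2)*(m + 4)*(m + 4)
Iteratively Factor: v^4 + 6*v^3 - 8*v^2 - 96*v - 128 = (v - 4)*(v^3 + 10*v^2 + 32*v + 32) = (v - 4)*(v + 4)*(v^2 + 6*v + 8) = (v - 4)*(v + 2)*(v + 4)*(v + 4)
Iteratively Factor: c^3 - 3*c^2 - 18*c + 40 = (c - 2)*(c^2 - c - 20) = (c - 2)*(c + 4)*(c - 5)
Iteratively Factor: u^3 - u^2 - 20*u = (u + 4)*(u^2 - 5*u) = u*(u + 4)*(u - 5)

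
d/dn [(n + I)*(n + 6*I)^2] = (n + 6*I)*(3*n + 8*I)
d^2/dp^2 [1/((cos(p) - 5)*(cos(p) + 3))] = (-4*sin(p)^4 + 66*sin(p)^2 + 45*cos(p)/2 + 3*cos(3*p)/2 - 24)/((cos(p) - 5)^3*(cos(p) + 3)^3)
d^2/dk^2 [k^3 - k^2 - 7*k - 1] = 6*k - 2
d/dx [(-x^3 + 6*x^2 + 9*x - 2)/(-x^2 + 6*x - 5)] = (x^4 - 12*x^3 + 60*x^2 - 64*x - 33)/(x^4 - 12*x^3 + 46*x^2 - 60*x + 25)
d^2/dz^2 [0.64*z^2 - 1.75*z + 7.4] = 1.28000000000000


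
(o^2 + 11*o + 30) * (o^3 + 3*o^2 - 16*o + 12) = o^5 + 14*o^4 + 47*o^3 - 74*o^2 - 348*o + 360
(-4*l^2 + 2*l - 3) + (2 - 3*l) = -4*l^2 - l - 1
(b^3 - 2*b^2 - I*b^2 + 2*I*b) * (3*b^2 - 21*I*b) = 3*b^5 - 6*b^4 - 24*I*b^4 - 21*b^3 + 48*I*b^3 + 42*b^2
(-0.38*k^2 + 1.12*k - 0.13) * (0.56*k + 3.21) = -0.2128*k^3 - 0.5926*k^2 + 3.5224*k - 0.4173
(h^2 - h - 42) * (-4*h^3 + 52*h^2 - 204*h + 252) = -4*h^5 + 56*h^4 - 88*h^3 - 1728*h^2 + 8316*h - 10584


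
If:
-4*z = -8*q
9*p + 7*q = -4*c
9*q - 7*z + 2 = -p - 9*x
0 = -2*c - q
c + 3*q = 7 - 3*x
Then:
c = -207/235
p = -46/47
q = 414/235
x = 122/141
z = 828/235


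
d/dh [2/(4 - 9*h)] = 18/(9*h - 4)^2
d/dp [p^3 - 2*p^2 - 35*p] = 3*p^2 - 4*p - 35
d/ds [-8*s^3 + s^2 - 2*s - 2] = -24*s^2 + 2*s - 2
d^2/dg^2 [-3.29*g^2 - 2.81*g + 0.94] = -6.58000000000000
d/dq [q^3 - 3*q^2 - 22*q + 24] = 3*q^2 - 6*q - 22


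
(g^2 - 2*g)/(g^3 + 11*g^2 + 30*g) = (g - 2)/(g^2 + 11*g + 30)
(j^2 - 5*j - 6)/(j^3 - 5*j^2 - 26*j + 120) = (j + 1)/(j^2 + j - 20)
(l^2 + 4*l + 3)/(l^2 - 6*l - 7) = (l + 3)/(l - 7)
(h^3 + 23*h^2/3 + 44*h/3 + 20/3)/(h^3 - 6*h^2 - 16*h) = (3*h^2 + 17*h + 10)/(3*h*(h - 8))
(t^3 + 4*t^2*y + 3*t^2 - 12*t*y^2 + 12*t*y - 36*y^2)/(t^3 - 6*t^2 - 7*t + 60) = (t^2 + 4*t*y - 12*y^2)/(t^2 - 9*t + 20)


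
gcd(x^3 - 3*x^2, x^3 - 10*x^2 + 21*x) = x^2 - 3*x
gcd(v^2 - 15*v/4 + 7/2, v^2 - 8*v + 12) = v - 2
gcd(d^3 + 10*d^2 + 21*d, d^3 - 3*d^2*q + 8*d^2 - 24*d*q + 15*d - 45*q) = d + 3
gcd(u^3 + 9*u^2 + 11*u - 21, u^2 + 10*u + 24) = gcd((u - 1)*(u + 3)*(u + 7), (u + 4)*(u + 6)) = 1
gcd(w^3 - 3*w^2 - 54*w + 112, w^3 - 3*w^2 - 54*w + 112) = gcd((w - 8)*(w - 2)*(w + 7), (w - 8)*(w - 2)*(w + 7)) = w^3 - 3*w^2 - 54*w + 112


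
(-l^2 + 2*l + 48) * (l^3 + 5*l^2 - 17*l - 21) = -l^5 - 3*l^4 + 75*l^3 + 227*l^2 - 858*l - 1008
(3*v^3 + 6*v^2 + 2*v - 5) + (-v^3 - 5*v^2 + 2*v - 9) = 2*v^3 + v^2 + 4*v - 14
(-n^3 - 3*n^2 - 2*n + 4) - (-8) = -n^3 - 3*n^2 - 2*n + 12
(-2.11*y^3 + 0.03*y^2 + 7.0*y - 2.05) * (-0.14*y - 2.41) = 0.2954*y^4 + 5.0809*y^3 - 1.0523*y^2 - 16.583*y + 4.9405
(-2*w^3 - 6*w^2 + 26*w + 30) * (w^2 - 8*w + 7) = -2*w^5 + 10*w^4 + 60*w^3 - 220*w^2 - 58*w + 210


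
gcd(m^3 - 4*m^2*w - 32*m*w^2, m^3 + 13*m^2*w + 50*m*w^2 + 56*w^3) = m + 4*w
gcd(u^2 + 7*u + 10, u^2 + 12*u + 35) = u + 5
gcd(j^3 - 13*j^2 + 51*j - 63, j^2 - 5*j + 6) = j - 3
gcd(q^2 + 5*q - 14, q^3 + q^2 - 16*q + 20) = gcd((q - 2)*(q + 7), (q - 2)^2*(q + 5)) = q - 2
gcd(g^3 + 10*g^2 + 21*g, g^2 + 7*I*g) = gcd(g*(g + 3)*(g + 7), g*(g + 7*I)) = g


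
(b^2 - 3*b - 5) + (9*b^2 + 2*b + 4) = 10*b^2 - b - 1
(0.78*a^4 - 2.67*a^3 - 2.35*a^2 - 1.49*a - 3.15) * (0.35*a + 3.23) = 0.273*a^5 + 1.5849*a^4 - 9.4466*a^3 - 8.112*a^2 - 5.9152*a - 10.1745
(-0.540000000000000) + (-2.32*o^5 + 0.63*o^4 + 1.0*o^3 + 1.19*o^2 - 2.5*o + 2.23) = -2.32*o^5 + 0.63*o^4 + 1.0*o^3 + 1.19*o^2 - 2.5*o + 1.69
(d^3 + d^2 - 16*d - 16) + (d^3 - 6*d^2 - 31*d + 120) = 2*d^3 - 5*d^2 - 47*d + 104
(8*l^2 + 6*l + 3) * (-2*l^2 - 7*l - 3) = -16*l^4 - 68*l^3 - 72*l^2 - 39*l - 9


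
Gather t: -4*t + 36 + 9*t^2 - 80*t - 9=9*t^2 - 84*t + 27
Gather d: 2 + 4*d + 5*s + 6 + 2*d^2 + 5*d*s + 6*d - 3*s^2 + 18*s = 2*d^2 + d*(5*s + 10) - 3*s^2 + 23*s + 8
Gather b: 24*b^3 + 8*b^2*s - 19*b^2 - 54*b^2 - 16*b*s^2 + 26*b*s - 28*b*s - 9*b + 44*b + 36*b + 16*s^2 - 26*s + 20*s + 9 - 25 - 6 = 24*b^3 + b^2*(8*s - 73) + b*(-16*s^2 - 2*s + 71) + 16*s^2 - 6*s - 22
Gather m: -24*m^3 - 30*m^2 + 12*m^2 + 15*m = -24*m^3 - 18*m^2 + 15*m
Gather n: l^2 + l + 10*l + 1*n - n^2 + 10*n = l^2 + 11*l - n^2 + 11*n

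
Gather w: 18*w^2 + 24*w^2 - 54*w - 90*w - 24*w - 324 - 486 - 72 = 42*w^2 - 168*w - 882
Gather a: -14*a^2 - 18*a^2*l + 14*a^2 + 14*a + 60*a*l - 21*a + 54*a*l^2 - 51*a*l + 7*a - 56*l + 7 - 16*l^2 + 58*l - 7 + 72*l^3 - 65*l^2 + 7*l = -18*a^2*l + a*(54*l^2 + 9*l) + 72*l^3 - 81*l^2 + 9*l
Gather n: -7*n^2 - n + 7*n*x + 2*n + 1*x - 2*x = -7*n^2 + n*(7*x + 1) - x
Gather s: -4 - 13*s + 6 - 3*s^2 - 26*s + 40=-3*s^2 - 39*s + 42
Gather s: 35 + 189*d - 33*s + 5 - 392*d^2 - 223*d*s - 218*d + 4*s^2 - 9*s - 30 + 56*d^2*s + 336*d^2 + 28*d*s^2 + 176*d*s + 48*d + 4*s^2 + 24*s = -56*d^2 + 19*d + s^2*(28*d + 8) + s*(56*d^2 - 47*d - 18) + 10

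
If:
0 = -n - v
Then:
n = -v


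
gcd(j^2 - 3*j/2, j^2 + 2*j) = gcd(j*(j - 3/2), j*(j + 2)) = j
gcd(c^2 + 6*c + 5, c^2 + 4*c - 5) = c + 5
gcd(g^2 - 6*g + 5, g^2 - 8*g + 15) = g - 5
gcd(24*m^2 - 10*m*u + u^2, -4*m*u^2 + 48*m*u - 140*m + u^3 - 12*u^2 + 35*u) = -4*m + u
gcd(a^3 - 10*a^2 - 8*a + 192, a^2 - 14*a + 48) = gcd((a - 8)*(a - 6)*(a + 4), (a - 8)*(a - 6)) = a^2 - 14*a + 48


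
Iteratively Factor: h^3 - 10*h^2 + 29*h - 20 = (h - 4)*(h^2 - 6*h + 5) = (h - 5)*(h - 4)*(h - 1)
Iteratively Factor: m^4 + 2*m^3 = (m)*(m^3 + 2*m^2) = m*(m + 2)*(m^2) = m^2*(m + 2)*(m)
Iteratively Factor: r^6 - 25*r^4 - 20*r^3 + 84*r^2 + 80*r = (r - 5)*(r^5 + 5*r^4 - 20*r^2 - 16*r) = (r - 5)*(r - 2)*(r^4 + 7*r^3 + 14*r^2 + 8*r) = (r - 5)*(r - 2)*(r + 4)*(r^3 + 3*r^2 + 2*r) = r*(r - 5)*(r - 2)*(r + 4)*(r^2 + 3*r + 2) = r*(r - 5)*(r - 2)*(r + 2)*(r + 4)*(r + 1)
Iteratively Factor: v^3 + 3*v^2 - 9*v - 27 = (v - 3)*(v^2 + 6*v + 9) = (v - 3)*(v + 3)*(v + 3)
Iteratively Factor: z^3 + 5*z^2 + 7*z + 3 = (z + 3)*(z^2 + 2*z + 1) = (z + 1)*(z + 3)*(z + 1)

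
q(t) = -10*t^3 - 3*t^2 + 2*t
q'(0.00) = 2.00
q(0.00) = 0.00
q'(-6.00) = -1042.00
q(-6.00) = 2040.00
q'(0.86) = -25.35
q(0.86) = -6.86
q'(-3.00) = -250.00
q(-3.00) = 237.00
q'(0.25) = -1.38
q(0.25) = 0.16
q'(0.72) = -17.87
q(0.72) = -3.85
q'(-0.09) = 2.30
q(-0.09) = -0.20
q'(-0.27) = 1.43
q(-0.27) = -0.56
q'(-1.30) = -40.90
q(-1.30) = 14.30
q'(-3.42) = -328.37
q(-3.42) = 358.09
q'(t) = -30*t^2 - 6*t + 2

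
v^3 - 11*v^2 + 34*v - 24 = (v - 6)*(v - 4)*(v - 1)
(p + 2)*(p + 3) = p^2 + 5*p + 6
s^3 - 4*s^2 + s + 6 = (s - 3)*(s - 2)*(s + 1)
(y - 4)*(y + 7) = y^2 + 3*y - 28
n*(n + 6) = n^2 + 6*n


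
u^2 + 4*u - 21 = (u - 3)*(u + 7)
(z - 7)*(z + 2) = z^2 - 5*z - 14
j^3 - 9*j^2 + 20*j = j*(j - 5)*(j - 4)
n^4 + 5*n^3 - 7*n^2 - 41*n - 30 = (n - 3)*(n + 1)*(n + 2)*(n + 5)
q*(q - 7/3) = q^2 - 7*q/3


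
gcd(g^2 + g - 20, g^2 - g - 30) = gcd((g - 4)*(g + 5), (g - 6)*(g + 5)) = g + 5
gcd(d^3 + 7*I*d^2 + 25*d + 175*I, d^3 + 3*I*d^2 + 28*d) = d + 7*I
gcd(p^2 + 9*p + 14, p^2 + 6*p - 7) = p + 7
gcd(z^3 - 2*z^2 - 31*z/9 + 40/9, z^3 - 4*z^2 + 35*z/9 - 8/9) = z^2 - 11*z/3 + 8/3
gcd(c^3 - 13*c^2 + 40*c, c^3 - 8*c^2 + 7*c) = c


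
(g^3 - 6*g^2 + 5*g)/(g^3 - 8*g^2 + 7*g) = (g - 5)/(g - 7)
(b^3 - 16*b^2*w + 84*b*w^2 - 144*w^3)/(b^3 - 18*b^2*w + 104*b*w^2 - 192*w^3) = (-b + 6*w)/(-b + 8*w)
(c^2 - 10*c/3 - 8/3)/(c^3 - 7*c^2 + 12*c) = (c + 2/3)/(c*(c - 3))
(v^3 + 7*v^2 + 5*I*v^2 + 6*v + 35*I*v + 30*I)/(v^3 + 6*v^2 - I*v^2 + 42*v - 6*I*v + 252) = (v^2 + v*(1 + 5*I) + 5*I)/(v^2 - I*v + 42)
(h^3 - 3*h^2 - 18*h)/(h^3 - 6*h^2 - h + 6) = h*(h + 3)/(h^2 - 1)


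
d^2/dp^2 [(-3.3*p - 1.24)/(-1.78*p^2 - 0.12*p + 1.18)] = ((3.3*p + 1.24)*(3.56*p + 0.12)*(7.12*p + 0.24) - (35.244*p + 5.2064)*(1.78*p^2 + 0.12*p - 1.18))/(1.78*p^2 + 0.12*p - 1.18)^3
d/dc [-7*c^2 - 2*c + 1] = -14*c - 2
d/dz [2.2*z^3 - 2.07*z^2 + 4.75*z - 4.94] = 6.6*z^2 - 4.14*z + 4.75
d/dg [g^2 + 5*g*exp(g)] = 5*g*exp(g) + 2*g + 5*exp(g)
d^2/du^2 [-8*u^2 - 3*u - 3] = -16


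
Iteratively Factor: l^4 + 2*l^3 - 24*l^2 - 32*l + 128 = (l - 4)*(l^3 + 6*l^2 - 32) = (l - 4)*(l + 4)*(l^2 + 2*l - 8) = (l - 4)*(l - 2)*(l + 4)*(l + 4)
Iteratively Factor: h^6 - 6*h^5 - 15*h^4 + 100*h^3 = (h)*(h^5 - 6*h^4 - 15*h^3 + 100*h^2) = h^2*(h^4 - 6*h^3 - 15*h^2 + 100*h) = h^2*(h + 4)*(h^3 - 10*h^2 + 25*h) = h^2*(h - 5)*(h + 4)*(h^2 - 5*h) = h^3*(h - 5)*(h + 4)*(h - 5)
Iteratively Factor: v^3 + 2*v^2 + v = (v + 1)*(v^2 + v) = v*(v + 1)*(v + 1)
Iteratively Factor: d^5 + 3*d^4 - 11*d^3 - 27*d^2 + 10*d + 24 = (d - 1)*(d^4 + 4*d^3 - 7*d^2 - 34*d - 24) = (d - 1)*(d + 1)*(d^3 + 3*d^2 - 10*d - 24) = (d - 3)*(d - 1)*(d + 1)*(d^2 + 6*d + 8) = (d - 3)*(d - 1)*(d + 1)*(d + 4)*(d + 2)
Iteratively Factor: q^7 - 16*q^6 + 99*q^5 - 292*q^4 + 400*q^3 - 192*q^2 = (q - 1)*(q^6 - 15*q^5 + 84*q^4 - 208*q^3 + 192*q^2) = (q - 4)*(q - 1)*(q^5 - 11*q^4 + 40*q^3 - 48*q^2) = q*(q - 4)*(q - 1)*(q^4 - 11*q^3 + 40*q^2 - 48*q) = q*(q - 4)*(q - 3)*(q - 1)*(q^3 - 8*q^2 + 16*q) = q*(q - 4)^2*(q - 3)*(q - 1)*(q^2 - 4*q) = q*(q - 4)^3*(q - 3)*(q - 1)*(q)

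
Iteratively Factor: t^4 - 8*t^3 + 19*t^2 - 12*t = (t - 3)*(t^3 - 5*t^2 + 4*t) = t*(t - 3)*(t^2 - 5*t + 4) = t*(t - 3)*(t - 1)*(t - 4)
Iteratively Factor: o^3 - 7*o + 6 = (o - 2)*(o^2 + 2*o - 3) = (o - 2)*(o + 3)*(o - 1)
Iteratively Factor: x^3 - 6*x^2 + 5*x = (x)*(x^2 - 6*x + 5) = x*(x - 1)*(x - 5)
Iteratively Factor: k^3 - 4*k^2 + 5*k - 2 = (k - 1)*(k^2 - 3*k + 2) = (k - 2)*(k - 1)*(k - 1)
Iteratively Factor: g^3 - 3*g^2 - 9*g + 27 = (g - 3)*(g^2 - 9) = (g - 3)*(g + 3)*(g - 3)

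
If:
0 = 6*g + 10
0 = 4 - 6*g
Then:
No Solution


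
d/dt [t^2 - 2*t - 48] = 2*t - 2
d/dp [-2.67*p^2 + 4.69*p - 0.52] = 4.69 - 5.34*p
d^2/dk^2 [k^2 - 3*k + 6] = 2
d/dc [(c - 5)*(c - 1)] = 2*c - 6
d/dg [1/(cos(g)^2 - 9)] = 2*sin(g)*cos(g)/(cos(g)^2 - 9)^2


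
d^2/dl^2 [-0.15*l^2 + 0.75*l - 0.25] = -0.300000000000000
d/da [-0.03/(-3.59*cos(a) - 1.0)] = 0.1077*sin(a)/(3.59*cos(a) + 1.0)^2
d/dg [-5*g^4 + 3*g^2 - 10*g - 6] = -20*g^3 + 6*g - 10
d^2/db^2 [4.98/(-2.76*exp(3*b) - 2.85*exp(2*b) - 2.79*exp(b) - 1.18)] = (-4.98*(8.28*exp(2*b) + 5.7*exp(b) + 2.79)*(16.56*exp(2*b) + 11.4*exp(b) + 5.58)*exp(b) + (123.7032*exp(2*b) + 56.772*exp(b) + 13.8942)*(2.76*exp(3*b) + 2.85*exp(2*b) + 2.79*exp(b) + 1.18))*exp(b)/(2.76*exp(3*b) + 2.85*exp(2*b) + 2.79*exp(b) + 1.18)^3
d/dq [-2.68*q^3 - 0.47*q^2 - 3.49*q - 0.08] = -8.04*q^2 - 0.94*q - 3.49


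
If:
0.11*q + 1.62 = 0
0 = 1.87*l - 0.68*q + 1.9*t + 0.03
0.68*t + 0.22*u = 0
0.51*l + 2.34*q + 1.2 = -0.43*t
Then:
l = 409.44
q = -14.73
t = -408.26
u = 1261.90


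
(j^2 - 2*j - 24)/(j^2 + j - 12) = (j - 6)/(j - 3)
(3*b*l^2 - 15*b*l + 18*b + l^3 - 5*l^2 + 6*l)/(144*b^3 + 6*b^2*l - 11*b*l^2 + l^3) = (l^2 - 5*l + 6)/(48*b^2 - 14*b*l + l^2)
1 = 1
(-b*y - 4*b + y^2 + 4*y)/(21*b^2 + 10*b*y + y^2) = (-b*y - 4*b + y^2 + 4*y)/(21*b^2 + 10*b*y + y^2)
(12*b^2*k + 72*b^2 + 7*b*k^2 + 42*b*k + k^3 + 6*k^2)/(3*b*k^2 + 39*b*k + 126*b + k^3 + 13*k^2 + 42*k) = (4*b + k)/(k + 7)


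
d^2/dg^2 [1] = 0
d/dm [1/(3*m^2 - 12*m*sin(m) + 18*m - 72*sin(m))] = 2*(2*m*cos(m) - m + 2*sin(m) + 12*cos(m) - 3)/(3*(m + 6)^2*(m - 4*sin(m))^2)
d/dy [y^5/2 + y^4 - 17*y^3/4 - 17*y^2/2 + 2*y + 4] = 5*y^4/2 + 4*y^3 - 51*y^2/4 - 17*y + 2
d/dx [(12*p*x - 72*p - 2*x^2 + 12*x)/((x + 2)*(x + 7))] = 2*(-6*p*x^2 + 72*p*x + 408*p - 15*x^2 - 28*x + 84)/(x^4 + 18*x^3 + 109*x^2 + 252*x + 196)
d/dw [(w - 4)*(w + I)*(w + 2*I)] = 3*w^2 + w*(-8 + 6*I) - 2 - 12*I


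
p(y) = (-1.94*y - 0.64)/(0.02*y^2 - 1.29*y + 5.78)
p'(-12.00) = -0.01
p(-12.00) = 0.94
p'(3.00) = -2.66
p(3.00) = -3.09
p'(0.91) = -0.56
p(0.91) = -0.52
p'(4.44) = -55.94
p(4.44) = -20.72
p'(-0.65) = -0.27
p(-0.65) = 0.09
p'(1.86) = -1.00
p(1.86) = -1.23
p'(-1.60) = -0.19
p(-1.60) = 0.31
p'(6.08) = -5.96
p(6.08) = 9.39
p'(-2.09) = -0.16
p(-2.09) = 0.40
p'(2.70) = -1.96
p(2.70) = -2.41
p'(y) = (1.29 - 0.04*y)*(-1.94*y - 0.64)/(0.02*y^2 - 1.29*y + 5.78)^2 - 1.94/(0.02*y^2 - 1.29*y + 5.78)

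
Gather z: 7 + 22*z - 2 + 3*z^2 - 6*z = 3*z^2 + 16*z + 5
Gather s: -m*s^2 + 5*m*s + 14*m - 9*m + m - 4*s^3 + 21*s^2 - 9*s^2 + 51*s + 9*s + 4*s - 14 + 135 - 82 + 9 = 6*m - 4*s^3 + s^2*(12 - m) + s*(5*m + 64) + 48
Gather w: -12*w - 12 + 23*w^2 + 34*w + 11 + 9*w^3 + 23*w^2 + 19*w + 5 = 9*w^3 + 46*w^2 + 41*w + 4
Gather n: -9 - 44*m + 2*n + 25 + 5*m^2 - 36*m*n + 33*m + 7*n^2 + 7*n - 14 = 5*m^2 - 11*m + 7*n^2 + n*(9 - 36*m) + 2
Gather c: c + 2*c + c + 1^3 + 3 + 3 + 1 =4*c + 8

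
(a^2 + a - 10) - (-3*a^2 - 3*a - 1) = 4*a^2 + 4*a - 9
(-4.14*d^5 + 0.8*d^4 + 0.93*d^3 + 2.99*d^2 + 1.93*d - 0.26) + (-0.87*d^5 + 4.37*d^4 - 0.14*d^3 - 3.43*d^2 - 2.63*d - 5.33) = -5.01*d^5 + 5.17*d^4 + 0.79*d^3 - 0.44*d^2 - 0.7*d - 5.59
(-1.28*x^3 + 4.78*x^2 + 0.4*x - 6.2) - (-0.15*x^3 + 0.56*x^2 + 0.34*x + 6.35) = -1.13*x^3 + 4.22*x^2 + 0.06*x - 12.55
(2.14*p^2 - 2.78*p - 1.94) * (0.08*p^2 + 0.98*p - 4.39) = 0.1712*p^4 + 1.8748*p^3 - 12.2742*p^2 + 10.303*p + 8.5166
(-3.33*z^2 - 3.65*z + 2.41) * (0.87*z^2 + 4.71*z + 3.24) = -2.8971*z^4 - 18.8598*z^3 - 25.884*z^2 - 0.4749*z + 7.8084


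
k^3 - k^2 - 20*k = k*(k - 5)*(k + 4)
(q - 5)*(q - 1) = q^2 - 6*q + 5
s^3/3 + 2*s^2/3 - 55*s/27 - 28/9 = (s/3 + 1)*(s - 7/3)*(s + 4/3)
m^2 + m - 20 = (m - 4)*(m + 5)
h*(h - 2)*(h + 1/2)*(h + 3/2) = h^4 - 13*h^2/4 - 3*h/2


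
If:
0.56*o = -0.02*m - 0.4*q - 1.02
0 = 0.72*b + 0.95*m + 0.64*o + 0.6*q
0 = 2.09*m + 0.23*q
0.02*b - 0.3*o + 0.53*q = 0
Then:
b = 1.66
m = 0.09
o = -1.27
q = -0.78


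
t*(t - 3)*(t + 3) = t^3 - 9*t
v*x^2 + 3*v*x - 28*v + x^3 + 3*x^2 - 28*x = (v + x)*(x - 4)*(x + 7)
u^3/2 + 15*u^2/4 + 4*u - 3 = (u/2 + 1)*(u - 1/2)*(u + 6)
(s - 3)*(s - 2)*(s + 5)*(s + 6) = s^4 + 6*s^3 - 19*s^2 - 84*s + 180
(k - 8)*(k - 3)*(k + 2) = k^3 - 9*k^2 + 2*k + 48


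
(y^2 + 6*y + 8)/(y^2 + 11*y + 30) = (y^2 + 6*y + 8)/(y^2 + 11*y + 30)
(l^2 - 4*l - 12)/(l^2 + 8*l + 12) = (l - 6)/(l + 6)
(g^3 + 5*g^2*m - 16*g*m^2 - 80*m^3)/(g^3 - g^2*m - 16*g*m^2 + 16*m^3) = (g + 5*m)/(g - m)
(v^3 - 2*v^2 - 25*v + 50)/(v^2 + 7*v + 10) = (v^2 - 7*v + 10)/(v + 2)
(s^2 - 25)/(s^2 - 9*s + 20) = (s + 5)/(s - 4)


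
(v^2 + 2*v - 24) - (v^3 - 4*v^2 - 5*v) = -v^3 + 5*v^2 + 7*v - 24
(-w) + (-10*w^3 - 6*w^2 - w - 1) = -10*w^3 - 6*w^2 - 2*w - 1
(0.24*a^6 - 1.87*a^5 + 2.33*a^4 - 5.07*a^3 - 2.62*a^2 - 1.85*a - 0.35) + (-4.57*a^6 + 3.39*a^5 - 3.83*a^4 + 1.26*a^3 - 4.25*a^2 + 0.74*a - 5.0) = -4.33*a^6 + 1.52*a^5 - 1.5*a^4 - 3.81*a^3 - 6.87*a^2 - 1.11*a - 5.35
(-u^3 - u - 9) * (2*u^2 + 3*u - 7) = -2*u^5 - 3*u^4 + 5*u^3 - 21*u^2 - 20*u + 63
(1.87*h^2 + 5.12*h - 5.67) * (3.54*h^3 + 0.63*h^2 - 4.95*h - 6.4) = 6.6198*h^5 + 19.3029*h^4 - 26.1027*h^3 - 40.8841*h^2 - 4.7015*h + 36.288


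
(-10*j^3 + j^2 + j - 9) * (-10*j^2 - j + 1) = 100*j^5 - 21*j^3 + 90*j^2 + 10*j - 9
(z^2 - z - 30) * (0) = 0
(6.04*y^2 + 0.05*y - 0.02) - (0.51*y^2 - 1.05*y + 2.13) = 5.53*y^2 + 1.1*y - 2.15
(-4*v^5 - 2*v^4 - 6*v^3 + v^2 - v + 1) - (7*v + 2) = -4*v^5 - 2*v^4 - 6*v^3 + v^2 - 8*v - 1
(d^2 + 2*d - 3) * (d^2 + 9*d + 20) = d^4 + 11*d^3 + 35*d^2 + 13*d - 60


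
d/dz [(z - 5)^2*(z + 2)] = (z - 5)*(3*z - 1)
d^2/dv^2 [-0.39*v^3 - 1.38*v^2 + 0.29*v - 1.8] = -2.34*v - 2.76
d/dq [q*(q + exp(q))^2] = (q + exp(q))*(2*q*(exp(q) + 1) + q + exp(q))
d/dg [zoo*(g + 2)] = zoo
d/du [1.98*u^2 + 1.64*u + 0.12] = 3.96*u + 1.64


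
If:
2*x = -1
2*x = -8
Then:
No Solution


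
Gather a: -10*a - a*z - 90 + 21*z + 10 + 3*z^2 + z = a*(-z - 10) + 3*z^2 + 22*z - 80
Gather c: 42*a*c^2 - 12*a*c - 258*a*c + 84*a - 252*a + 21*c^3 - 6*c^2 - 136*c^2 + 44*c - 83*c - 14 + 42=-168*a + 21*c^3 + c^2*(42*a - 142) + c*(-270*a - 39) + 28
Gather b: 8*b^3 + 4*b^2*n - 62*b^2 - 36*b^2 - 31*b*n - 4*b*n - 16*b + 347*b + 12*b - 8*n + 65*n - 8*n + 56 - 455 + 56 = 8*b^3 + b^2*(4*n - 98) + b*(343 - 35*n) + 49*n - 343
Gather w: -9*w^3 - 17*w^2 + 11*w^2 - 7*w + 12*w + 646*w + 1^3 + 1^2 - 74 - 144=-9*w^3 - 6*w^2 + 651*w - 216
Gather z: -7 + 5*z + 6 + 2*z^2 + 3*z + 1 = 2*z^2 + 8*z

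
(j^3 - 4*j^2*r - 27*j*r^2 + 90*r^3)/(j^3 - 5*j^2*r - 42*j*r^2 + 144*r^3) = (-j^2 + j*r + 30*r^2)/(-j^2 + 2*j*r + 48*r^2)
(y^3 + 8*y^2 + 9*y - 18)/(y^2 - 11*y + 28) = (y^3 + 8*y^2 + 9*y - 18)/(y^2 - 11*y + 28)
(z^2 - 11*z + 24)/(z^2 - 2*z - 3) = (z - 8)/(z + 1)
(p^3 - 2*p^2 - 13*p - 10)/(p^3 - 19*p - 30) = (p + 1)/(p + 3)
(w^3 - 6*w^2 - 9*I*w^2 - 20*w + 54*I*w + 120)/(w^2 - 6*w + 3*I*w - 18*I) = (w^2 - 9*I*w - 20)/(w + 3*I)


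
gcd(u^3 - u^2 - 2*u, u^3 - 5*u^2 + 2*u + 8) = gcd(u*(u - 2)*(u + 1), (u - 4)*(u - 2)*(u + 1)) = u^2 - u - 2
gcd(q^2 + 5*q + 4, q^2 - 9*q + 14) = 1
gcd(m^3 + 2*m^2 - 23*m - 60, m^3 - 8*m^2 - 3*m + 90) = m^2 - 2*m - 15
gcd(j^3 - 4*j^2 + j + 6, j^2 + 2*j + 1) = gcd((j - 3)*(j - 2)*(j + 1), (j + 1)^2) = j + 1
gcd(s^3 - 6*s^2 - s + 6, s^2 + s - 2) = s - 1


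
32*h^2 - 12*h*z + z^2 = (-8*h + z)*(-4*h + z)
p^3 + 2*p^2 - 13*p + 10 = (p - 2)*(p - 1)*(p + 5)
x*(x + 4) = x^2 + 4*x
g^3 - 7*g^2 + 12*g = g*(g - 4)*(g - 3)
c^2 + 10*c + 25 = (c + 5)^2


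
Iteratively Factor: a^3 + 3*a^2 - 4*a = (a - 1)*(a^2 + 4*a) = a*(a - 1)*(a + 4)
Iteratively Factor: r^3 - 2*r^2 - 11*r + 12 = (r - 1)*(r^2 - r - 12) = (r - 1)*(r + 3)*(r - 4)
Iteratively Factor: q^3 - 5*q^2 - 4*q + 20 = (q - 5)*(q^2 - 4) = (q - 5)*(q - 2)*(q + 2)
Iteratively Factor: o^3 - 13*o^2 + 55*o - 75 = (o - 5)*(o^2 - 8*o + 15) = (o - 5)^2*(o - 3)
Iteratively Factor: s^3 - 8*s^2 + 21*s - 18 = (s - 3)*(s^2 - 5*s + 6) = (s - 3)*(s - 2)*(s - 3)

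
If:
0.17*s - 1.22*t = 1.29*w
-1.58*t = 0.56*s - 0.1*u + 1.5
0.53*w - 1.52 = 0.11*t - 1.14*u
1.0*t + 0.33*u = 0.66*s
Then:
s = -0.55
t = -0.69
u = 1.00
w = 0.58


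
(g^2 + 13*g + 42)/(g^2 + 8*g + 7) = (g + 6)/(g + 1)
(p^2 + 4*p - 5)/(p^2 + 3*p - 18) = (p^2 + 4*p - 5)/(p^2 + 3*p - 18)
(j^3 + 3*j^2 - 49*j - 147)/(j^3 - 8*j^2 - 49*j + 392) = (j + 3)/(j - 8)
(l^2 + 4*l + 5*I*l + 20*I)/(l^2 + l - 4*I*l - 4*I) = (l^2 + l*(4 + 5*I) + 20*I)/(l^2 + l*(1 - 4*I) - 4*I)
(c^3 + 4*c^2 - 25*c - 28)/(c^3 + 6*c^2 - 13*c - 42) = (c^2 - 3*c - 4)/(c^2 - c - 6)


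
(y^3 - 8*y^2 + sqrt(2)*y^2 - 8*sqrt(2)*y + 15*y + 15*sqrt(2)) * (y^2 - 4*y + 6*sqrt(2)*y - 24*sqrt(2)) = y^5 - 12*y^4 + 7*sqrt(2)*y^4 - 84*sqrt(2)*y^3 + 59*y^3 - 204*y^2 + 329*sqrt(2)*y^2 - 420*sqrt(2)*y + 564*y - 720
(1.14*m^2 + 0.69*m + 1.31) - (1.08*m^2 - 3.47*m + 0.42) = 0.0599999999999998*m^2 + 4.16*m + 0.89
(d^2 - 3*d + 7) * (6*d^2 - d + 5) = 6*d^4 - 19*d^3 + 50*d^2 - 22*d + 35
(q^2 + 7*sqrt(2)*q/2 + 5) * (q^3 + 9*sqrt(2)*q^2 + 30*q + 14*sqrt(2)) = q^5 + 25*sqrt(2)*q^4/2 + 98*q^3 + 164*sqrt(2)*q^2 + 248*q + 70*sqrt(2)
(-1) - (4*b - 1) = -4*b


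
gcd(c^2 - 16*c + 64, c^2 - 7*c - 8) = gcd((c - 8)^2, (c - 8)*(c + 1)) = c - 8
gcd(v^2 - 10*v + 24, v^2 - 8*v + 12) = v - 6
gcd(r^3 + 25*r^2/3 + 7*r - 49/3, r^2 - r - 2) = 1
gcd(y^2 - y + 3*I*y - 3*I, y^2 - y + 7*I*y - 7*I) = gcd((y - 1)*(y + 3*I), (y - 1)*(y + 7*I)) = y - 1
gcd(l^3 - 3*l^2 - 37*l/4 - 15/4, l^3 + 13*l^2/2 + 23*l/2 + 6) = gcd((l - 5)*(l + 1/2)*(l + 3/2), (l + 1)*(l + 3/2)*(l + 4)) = l + 3/2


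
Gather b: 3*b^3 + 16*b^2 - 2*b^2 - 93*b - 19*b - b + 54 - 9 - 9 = 3*b^3 + 14*b^2 - 113*b + 36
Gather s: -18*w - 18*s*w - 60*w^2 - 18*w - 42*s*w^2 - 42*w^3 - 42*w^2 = s*(-42*w^2 - 18*w) - 42*w^3 - 102*w^2 - 36*w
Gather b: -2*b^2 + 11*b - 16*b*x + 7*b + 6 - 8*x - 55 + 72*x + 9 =-2*b^2 + b*(18 - 16*x) + 64*x - 40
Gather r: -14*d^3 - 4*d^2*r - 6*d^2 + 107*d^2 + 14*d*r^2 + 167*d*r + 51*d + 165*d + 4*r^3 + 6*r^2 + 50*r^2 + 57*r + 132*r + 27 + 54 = -14*d^3 + 101*d^2 + 216*d + 4*r^3 + r^2*(14*d + 56) + r*(-4*d^2 + 167*d + 189) + 81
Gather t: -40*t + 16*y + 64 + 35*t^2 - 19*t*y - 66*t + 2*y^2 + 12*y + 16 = 35*t^2 + t*(-19*y - 106) + 2*y^2 + 28*y + 80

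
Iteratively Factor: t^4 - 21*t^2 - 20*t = (t + 4)*(t^3 - 4*t^2 - 5*t) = t*(t + 4)*(t^2 - 4*t - 5) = t*(t + 1)*(t + 4)*(t - 5)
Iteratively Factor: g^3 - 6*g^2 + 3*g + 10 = (g - 2)*(g^2 - 4*g - 5) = (g - 5)*(g - 2)*(g + 1)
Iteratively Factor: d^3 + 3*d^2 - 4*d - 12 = (d - 2)*(d^2 + 5*d + 6) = (d - 2)*(d + 2)*(d + 3)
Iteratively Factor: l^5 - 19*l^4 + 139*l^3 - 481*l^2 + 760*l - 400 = (l - 5)*(l^4 - 14*l^3 + 69*l^2 - 136*l + 80) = (l - 5)^2*(l^3 - 9*l^2 + 24*l - 16) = (l - 5)^2*(l - 4)*(l^2 - 5*l + 4) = (l - 5)^2*(l - 4)*(l - 1)*(l - 4)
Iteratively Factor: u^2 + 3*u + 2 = (u + 2)*(u + 1)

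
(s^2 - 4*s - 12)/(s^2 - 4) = (s - 6)/(s - 2)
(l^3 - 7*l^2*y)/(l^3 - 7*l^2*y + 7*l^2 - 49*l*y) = l/(l + 7)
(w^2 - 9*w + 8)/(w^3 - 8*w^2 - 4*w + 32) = (w - 1)/(w^2 - 4)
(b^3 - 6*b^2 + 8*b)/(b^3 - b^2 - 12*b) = (b - 2)/(b + 3)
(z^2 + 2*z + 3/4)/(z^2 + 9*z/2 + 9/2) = (z + 1/2)/(z + 3)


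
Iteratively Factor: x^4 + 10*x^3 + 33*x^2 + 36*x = (x)*(x^3 + 10*x^2 + 33*x + 36) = x*(x + 3)*(x^2 + 7*x + 12) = x*(x + 3)*(x + 4)*(x + 3)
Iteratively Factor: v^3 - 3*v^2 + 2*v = (v)*(v^2 - 3*v + 2) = v*(v - 1)*(v - 2)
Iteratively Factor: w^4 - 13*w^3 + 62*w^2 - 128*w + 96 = (w - 3)*(w^3 - 10*w^2 + 32*w - 32) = (w - 4)*(w - 3)*(w^2 - 6*w + 8) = (w - 4)^2*(w - 3)*(w - 2)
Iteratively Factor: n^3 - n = (n - 1)*(n^2 + n) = (n - 1)*(n + 1)*(n)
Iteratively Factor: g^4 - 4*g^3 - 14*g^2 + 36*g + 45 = (g + 3)*(g^3 - 7*g^2 + 7*g + 15) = (g - 5)*(g + 3)*(g^2 - 2*g - 3) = (g - 5)*(g - 3)*(g + 3)*(g + 1)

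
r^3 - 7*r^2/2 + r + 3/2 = (r - 3)*(r - 1)*(r + 1/2)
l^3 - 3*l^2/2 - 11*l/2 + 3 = (l - 3)*(l - 1/2)*(l + 2)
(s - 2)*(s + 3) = s^2 + s - 6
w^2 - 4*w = w*(w - 4)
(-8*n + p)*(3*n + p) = -24*n^2 - 5*n*p + p^2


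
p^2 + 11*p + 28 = (p + 4)*(p + 7)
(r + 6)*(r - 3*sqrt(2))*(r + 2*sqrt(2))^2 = r^4 + sqrt(2)*r^3 + 6*r^3 - 16*r^2 + 6*sqrt(2)*r^2 - 96*r - 24*sqrt(2)*r - 144*sqrt(2)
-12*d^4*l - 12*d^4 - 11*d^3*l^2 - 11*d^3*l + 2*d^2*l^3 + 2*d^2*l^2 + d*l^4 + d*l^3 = (-3*d + l)*(d + l)*(4*d + l)*(d*l + d)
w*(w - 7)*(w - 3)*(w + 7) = w^4 - 3*w^3 - 49*w^2 + 147*w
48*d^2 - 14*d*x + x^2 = (-8*d + x)*(-6*d + x)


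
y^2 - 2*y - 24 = (y - 6)*(y + 4)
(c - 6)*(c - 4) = c^2 - 10*c + 24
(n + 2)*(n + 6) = n^2 + 8*n + 12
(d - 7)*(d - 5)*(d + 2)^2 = d^4 - 8*d^3 - 9*d^2 + 92*d + 140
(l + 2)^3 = l^3 + 6*l^2 + 12*l + 8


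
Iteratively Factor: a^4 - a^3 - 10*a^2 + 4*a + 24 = (a - 2)*(a^3 + a^2 - 8*a - 12) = (a - 2)*(a + 2)*(a^2 - a - 6) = (a - 2)*(a + 2)^2*(a - 3)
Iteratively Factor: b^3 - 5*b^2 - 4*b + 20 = (b - 2)*(b^2 - 3*b - 10) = (b - 2)*(b + 2)*(b - 5)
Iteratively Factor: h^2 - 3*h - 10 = (h + 2)*(h - 5)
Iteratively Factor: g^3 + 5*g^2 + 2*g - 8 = (g + 4)*(g^2 + g - 2) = (g - 1)*(g + 4)*(g + 2)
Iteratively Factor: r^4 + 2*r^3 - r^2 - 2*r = (r + 2)*(r^3 - r) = (r - 1)*(r + 2)*(r^2 + r) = r*(r - 1)*(r + 2)*(r + 1)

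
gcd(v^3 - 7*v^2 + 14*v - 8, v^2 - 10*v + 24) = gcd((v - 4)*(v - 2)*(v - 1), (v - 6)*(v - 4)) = v - 4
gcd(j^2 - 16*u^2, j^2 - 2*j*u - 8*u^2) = -j + 4*u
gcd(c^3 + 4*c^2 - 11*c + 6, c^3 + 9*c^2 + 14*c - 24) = c^2 + 5*c - 6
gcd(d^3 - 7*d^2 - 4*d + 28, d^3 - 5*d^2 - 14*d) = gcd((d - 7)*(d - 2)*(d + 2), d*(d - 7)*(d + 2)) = d^2 - 5*d - 14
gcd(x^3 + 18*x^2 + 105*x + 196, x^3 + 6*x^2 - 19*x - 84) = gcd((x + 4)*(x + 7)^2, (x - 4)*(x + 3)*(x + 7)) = x + 7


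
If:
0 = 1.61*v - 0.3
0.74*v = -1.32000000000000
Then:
No Solution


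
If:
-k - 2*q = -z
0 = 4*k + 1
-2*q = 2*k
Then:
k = -1/4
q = 1/4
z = 1/4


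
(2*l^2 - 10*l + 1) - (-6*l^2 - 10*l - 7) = 8*l^2 + 8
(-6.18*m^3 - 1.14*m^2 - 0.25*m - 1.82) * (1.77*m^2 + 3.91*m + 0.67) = -10.9386*m^5 - 26.1816*m^4 - 9.0405*m^3 - 4.9627*m^2 - 7.2837*m - 1.2194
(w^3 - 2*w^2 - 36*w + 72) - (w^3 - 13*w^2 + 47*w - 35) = 11*w^2 - 83*w + 107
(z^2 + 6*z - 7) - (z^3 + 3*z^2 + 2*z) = -z^3 - 2*z^2 + 4*z - 7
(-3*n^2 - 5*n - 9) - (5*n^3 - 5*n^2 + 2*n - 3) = -5*n^3 + 2*n^2 - 7*n - 6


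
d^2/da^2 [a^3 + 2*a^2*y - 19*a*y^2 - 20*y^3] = 6*a + 4*y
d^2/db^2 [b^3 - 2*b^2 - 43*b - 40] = 6*b - 4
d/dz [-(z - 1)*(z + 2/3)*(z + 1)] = -3*z^2 - 4*z/3 + 1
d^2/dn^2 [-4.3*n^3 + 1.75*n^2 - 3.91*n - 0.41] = 3.5 - 25.8*n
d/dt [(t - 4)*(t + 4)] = 2*t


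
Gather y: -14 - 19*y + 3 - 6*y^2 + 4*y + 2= -6*y^2 - 15*y - 9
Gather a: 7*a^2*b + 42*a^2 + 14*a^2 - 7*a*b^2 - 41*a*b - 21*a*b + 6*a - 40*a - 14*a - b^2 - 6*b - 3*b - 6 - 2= a^2*(7*b + 56) + a*(-7*b^2 - 62*b - 48) - b^2 - 9*b - 8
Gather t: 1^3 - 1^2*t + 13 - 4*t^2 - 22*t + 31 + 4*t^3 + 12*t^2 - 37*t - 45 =4*t^3 + 8*t^2 - 60*t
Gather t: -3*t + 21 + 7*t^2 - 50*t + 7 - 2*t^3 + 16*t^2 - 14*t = -2*t^3 + 23*t^2 - 67*t + 28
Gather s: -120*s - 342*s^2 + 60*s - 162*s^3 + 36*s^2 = -162*s^3 - 306*s^2 - 60*s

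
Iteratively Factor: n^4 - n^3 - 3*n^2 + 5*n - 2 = (n - 1)*(n^3 - 3*n + 2) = (n - 1)*(n + 2)*(n^2 - 2*n + 1) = (n - 1)^2*(n + 2)*(n - 1)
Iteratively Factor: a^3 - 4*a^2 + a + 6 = (a + 1)*(a^2 - 5*a + 6) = (a - 2)*(a + 1)*(a - 3)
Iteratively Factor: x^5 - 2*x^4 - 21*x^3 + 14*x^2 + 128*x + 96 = (x - 4)*(x^4 + 2*x^3 - 13*x^2 - 38*x - 24) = (x - 4)*(x + 3)*(x^3 - x^2 - 10*x - 8) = (x - 4)*(x + 1)*(x + 3)*(x^2 - 2*x - 8) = (x - 4)^2*(x + 1)*(x + 3)*(x + 2)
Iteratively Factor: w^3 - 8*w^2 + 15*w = (w - 5)*(w^2 - 3*w) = w*(w - 5)*(w - 3)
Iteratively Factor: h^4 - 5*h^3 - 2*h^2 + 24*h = (h - 4)*(h^3 - h^2 - 6*h) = (h - 4)*(h - 3)*(h^2 + 2*h) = (h - 4)*(h - 3)*(h + 2)*(h)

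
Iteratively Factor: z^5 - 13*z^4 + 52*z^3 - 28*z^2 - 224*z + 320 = (z - 4)*(z^4 - 9*z^3 + 16*z^2 + 36*z - 80) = (z - 4)*(z + 2)*(z^3 - 11*z^2 + 38*z - 40) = (z - 4)^2*(z + 2)*(z^2 - 7*z + 10) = (z - 5)*(z - 4)^2*(z + 2)*(z - 2)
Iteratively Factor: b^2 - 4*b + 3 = (b - 1)*(b - 3)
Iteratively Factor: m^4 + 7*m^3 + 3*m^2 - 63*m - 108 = (m + 4)*(m^3 + 3*m^2 - 9*m - 27) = (m - 3)*(m + 4)*(m^2 + 6*m + 9) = (m - 3)*(m + 3)*(m + 4)*(m + 3)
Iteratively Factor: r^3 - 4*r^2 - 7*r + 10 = (r - 1)*(r^2 - 3*r - 10) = (r - 5)*(r - 1)*(r + 2)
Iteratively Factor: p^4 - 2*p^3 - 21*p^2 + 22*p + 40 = (p - 2)*(p^3 - 21*p - 20) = (p - 5)*(p - 2)*(p^2 + 5*p + 4) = (p - 5)*(p - 2)*(p + 1)*(p + 4)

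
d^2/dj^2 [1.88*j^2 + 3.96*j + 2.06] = 3.76000000000000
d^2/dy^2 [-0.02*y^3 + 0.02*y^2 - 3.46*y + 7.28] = 0.04 - 0.12*y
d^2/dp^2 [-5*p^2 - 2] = -10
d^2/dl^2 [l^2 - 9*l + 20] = 2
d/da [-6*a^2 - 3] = -12*a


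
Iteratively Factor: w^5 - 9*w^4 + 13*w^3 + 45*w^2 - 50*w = (w - 5)*(w^4 - 4*w^3 - 7*w^2 + 10*w) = (w - 5)*(w + 2)*(w^3 - 6*w^2 + 5*w) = (w - 5)*(w - 1)*(w + 2)*(w^2 - 5*w) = w*(w - 5)*(w - 1)*(w + 2)*(w - 5)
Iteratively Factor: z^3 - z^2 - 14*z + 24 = (z - 3)*(z^2 + 2*z - 8) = (z - 3)*(z - 2)*(z + 4)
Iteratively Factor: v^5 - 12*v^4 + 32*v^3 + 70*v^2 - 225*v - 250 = (v + 2)*(v^4 - 14*v^3 + 60*v^2 - 50*v - 125) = (v - 5)*(v + 2)*(v^3 - 9*v^2 + 15*v + 25) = (v - 5)^2*(v + 2)*(v^2 - 4*v - 5) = (v - 5)^2*(v + 1)*(v + 2)*(v - 5)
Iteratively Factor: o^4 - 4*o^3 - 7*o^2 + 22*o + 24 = (o + 1)*(o^3 - 5*o^2 - 2*o + 24) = (o + 1)*(o + 2)*(o^2 - 7*o + 12) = (o - 4)*(o + 1)*(o + 2)*(o - 3)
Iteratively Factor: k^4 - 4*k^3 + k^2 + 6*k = (k - 3)*(k^3 - k^2 - 2*k) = k*(k - 3)*(k^2 - k - 2) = k*(k - 3)*(k + 1)*(k - 2)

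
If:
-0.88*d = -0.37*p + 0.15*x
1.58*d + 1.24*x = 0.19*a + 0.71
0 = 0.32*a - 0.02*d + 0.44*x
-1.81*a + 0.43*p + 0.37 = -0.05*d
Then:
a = 0.69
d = 0.89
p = 1.94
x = -0.46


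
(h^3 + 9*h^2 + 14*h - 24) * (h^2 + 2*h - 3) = h^5 + 11*h^4 + 29*h^3 - 23*h^2 - 90*h + 72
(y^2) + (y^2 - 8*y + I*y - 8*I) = 2*y^2 - 8*y + I*y - 8*I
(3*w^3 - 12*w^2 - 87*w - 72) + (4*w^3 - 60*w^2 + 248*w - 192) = 7*w^3 - 72*w^2 + 161*w - 264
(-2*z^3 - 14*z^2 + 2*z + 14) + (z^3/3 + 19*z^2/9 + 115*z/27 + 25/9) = -5*z^3/3 - 107*z^2/9 + 169*z/27 + 151/9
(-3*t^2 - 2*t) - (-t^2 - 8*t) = -2*t^2 + 6*t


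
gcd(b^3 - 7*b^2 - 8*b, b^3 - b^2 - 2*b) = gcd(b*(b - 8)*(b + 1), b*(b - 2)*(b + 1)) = b^2 + b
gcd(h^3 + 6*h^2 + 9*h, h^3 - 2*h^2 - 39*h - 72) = h^2 + 6*h + 9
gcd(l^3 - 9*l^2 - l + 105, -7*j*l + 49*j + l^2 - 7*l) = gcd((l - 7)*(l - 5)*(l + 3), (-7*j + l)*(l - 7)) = l - 7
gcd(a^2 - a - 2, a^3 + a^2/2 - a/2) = a + 1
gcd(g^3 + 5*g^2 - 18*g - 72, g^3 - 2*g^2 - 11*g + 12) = g^2 - g - 12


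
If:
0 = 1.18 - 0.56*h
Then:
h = 2.11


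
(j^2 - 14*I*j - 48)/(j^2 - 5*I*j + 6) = (j - 8*I)/(j + I)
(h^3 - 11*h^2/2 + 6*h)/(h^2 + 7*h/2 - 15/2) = h*(h - 4)/(h + 5)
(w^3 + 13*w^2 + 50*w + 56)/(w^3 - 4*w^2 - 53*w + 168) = (w^2 + 6*w + 8)/(w^2 - 11*w + 24)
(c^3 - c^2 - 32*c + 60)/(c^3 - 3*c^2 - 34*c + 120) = (c - 2)/(c - 4)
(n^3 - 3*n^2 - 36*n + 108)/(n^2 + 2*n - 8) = (n^3 - 3*n^2 - 36*n + 108)/(n^2 + 2*n - 8)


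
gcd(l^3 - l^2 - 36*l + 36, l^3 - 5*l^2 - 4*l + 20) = 1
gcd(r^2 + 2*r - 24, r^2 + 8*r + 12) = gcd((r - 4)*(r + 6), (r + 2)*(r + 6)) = r + 6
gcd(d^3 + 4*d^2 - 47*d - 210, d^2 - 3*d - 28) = d - 7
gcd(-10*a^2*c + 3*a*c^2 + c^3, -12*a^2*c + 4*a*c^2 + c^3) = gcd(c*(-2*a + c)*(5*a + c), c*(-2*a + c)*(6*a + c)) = 2*a*c - c^2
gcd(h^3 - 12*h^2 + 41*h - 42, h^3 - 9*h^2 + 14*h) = h^2 - 9*h + 14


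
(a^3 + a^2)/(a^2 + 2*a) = a*(a + 1)/(a + 2)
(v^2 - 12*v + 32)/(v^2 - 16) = (v - 8)/(v + 4)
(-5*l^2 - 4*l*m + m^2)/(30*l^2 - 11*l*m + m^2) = (-l - m)/(6*l - m)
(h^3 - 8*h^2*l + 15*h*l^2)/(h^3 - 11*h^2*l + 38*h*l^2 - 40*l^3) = h*(h - 3*l)/(h^2 - 6*h*l + 8*l^2)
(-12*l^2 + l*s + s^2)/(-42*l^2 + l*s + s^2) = (-12*l^2 + l*s + s^2)/(-42*l^2 + l*s + s^2)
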